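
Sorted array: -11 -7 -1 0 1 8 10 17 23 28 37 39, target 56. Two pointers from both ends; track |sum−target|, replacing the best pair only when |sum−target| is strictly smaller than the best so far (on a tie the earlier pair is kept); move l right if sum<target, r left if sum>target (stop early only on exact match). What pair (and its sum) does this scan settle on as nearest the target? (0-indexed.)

pair (17, 39) with sum 56 (|Δ|=0)

[0,11] -11+39=28 d=28 * → l++
[1,11] -7+39=32 d=24 * → l++
[2,11] -1+39=38 d=18 * → l++
[3,11] 0+39=39 d=17 * → l++
[4,11] 1+39=40 d=16 * → l++
[5,11] 8+39=47 d=9 * → l++
[6,11] 10+39=49 d=7 * → l++
[7,11] 17+39=56 d=0 * → stop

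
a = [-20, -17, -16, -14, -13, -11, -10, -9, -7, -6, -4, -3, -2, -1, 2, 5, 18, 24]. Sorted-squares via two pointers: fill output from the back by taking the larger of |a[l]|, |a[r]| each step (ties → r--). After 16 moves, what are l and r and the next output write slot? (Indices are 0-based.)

l=0 r=17: |-20|<=|24| out[17]=576, r--
l=0 r=16: |-20|>|18| out[16]=400, l++
l=1 r=16: |-17|<=|18| out[15]=324, r--
l=1 r=15: |-17|>|5| out[14]=289, l++
l=2 r=15: |-16|>|5| out[13]=256, l++
l=3 r=15: |-14|>|5| out[12]=196, l++
l=4 r=15: |-13|>|5| out[11]=169, l++
l=5 r=15: |-11|>|5| out[10]=121, l++
l=6 r=15: |-10|>|5| out[9]=100, l++
l=7 r=15: |-9|>|5| out[8]=81, l++
l=8 r=15: |-7|>|5| out[7]=49, l++
l=9 r=15: |-6|>|5| out[6]=36, l++
l=10 r=15: |-4|<=|5| out[5]=25, r--
l=10 r=14: |-4|>|2| out[4]=16, l++
l=11 r=14: |-3|>|2| out[3]=9, l++
l=12 r=14: |-2|<=|2| out[2]=4, r--

l=12, r=13, next write slot=1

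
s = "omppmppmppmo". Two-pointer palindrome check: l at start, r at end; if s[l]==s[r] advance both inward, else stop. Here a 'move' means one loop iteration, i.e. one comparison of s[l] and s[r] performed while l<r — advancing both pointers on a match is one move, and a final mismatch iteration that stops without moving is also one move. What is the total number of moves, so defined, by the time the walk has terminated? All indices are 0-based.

l=0 r=11: 'o'=='o', l++,r--
l=1 r=10: 'm'=='m', l++,r--
l=2 r=9: 'p'=='p', l++,r--
l=3 r=8: 'p'=='p', l++,r--
l=4 r=7: 'm'=='m', l++,r--
l=5 r=6: 'p'=='p', l++,r--

6 moves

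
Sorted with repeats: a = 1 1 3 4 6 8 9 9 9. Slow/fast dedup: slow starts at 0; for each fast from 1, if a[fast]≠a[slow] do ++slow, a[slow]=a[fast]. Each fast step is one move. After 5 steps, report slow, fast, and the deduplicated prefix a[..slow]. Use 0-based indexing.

(s=0,f=1) a[fast]=1=a[slow] dup → fast++
(s=0,f=2) a[fast]=3≠a[slow]=1 write a[1]=3 → slow++,fast++
(s=1,f=3) a[fast]=4≠a[slow]=3 write a[2]=4 → slow++,fast++
(s=2,f=4) a[fast]=6≠a[slow]=4 write a[3]=6 → slow++,fast++
(s=3,f=5) a[fast]=8≠a[slow]=6 write a[4]=8 → slow++,fast++

slow=4, fast=6, prefix=[1, 3, 4, 6, 8]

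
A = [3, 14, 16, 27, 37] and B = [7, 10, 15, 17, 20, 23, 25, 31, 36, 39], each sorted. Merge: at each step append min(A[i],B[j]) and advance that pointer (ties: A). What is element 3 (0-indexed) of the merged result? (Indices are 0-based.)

merged[3] = 14

i=0 j=0: A[i]=3<=B[j]=7 take 3, i++
i=1 j=0: A[i]=14>B[j]=7 take 7, j++
i=1 j=1: A[i]=14>B[j]=10 take 10, j++
i=1 j=2: A[i]=14<=B[j]=15 take 14, i++
i=2 j=2: A[i]=16>B[j]=15 take 15, j++
i=2 j=3: A[i]=16<=B[j]=17 take 16, i++
i=3 j=3: A[i]=27>B[j]=17 take 17, j++
i=3 j=4: A[i]=27>B[j]=20 take 20, j++
i=3 j=5: A[i]=27>B[j]=23 take 23, j++
i=3 j=6: A[i]=27>B[j]=25 take 25, j++
i=3 j=7: A[i]=27<=B[j]=31 take 27, i++
i=4 j=7: A[i]=37>B[j]=31 take 31, j++
i=4 j=8: A[i]=37>B[j]=36 take 36, j++
i=4 j=9: A[i]=37<=B[j]=39 take 37, i++
i=5 j=9: A done, take B[j]=39, j++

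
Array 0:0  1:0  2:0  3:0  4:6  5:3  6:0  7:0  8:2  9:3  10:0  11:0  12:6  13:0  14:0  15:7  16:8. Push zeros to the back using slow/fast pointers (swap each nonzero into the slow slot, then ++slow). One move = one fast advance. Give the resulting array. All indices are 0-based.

slow=0 fast=0: a[fast]=0, fast++
slow=0 fast=1: a[fast]=0, fast++
slow=0 fast=2: a[fast]=0, fast++
slow=0 fast=3: a[fast]=0, fast++
slow=0 fast=4: a[fast]=6≠0 swap→a[0]=6, slow++,fast++
slow=1 fast=5: a[fast]=3≠0 swap→a[1]=3, slow++,fast++
slow=2 fast=6: a[fast]=0, fast++
slow=2 fast=7: a[fast]=0, fast++
slow=2 fast=8: a[fast]=2≠0 swap→a[2]=2, slow++,fast++
slow=3 fast=9: a[fast]=3≠0 swap→a[3]=3, slow++,fast++
slow=4 fast=10: a[fast]=0, fast++
slow=4 fast=11: a[fast]=0, fast++
slow=4 fast=12: a[fast]=6≠0 swap→a[4]=6, slow++,fast++
slow=5 fast=13: a[fast]=0, fast++
slow=5 fast=14: a[fast]=0, fast++
slow=5 fast=15: a[fast]=7≠0 swap→a[5]=7, slow++,fast++
slow=6 fast=16: a[fast]=8≠0 swap→a[6]=8, slow++,fast++

[6, 3, 2, 3, 6, 7, 8, 0, 0, 0, 0, 0, 0, 0, 0, 0, 0]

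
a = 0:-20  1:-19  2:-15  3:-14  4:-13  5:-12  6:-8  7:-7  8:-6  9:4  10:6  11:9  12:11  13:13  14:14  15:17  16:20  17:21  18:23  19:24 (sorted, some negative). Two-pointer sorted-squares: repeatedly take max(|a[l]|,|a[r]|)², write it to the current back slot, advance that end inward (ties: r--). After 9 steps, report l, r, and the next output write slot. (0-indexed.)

[0,19] |-20|<=|24| out[19]=576 → r--
[0,18] |-20|<=|23| out[18]=529 → r--
[0,17] |-20|<=|21| out[17]=441 → r--
[0,16] |-20|<=|20| out[16]=400 → r--
[0,15] |-20|>|17| out[15]=400 → l++
[1,15] |-19|>|17| out[14]=361 → l++
[2,15] |-15|<=|17| out[13]=289 → r--
[2,14] |-15|>|14| out[12]=225 → l++
[3,14] |-14|<=|14| out[11]=196 → r--

l=3, r=13, next write slot=10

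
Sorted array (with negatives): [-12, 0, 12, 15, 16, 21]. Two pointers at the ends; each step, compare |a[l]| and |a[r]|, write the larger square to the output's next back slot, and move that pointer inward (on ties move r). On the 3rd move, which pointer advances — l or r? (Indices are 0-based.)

l=0 r=5: |-12|<=|21| out[5]=441, r--
l=0 r=4: |-12|<=|16| out[4]=256, r--
l=0 r=3: |-12|<=|15| out[3]=225, r--

r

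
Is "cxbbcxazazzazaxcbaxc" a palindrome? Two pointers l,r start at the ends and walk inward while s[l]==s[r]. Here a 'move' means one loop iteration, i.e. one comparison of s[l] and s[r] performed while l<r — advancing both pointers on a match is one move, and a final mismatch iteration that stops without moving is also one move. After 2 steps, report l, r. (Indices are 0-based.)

l=2, r=17

l=0 r=19: 'c'=='c', l++,r--
l=1 r=18: 'x'=='x', l++,r--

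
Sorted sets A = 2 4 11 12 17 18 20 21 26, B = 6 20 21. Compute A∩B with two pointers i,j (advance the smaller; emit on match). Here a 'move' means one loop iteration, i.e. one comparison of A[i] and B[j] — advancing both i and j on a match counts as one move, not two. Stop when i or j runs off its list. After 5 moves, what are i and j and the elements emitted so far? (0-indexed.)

i=0 j=0: 2<6, i++
i=1 j=0: 4<6, i++
i=2 j=0: 11>6, j++
i=2 j=1: 11<20, i++
i=3 j=1: 12<20, i++

i=4, j=1, emitted=[]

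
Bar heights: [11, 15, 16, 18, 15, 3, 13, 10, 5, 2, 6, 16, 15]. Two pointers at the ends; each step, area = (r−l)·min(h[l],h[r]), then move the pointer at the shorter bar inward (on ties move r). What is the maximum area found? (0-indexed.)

max area = 165

[0,12] min(11,15)*12=132 best=132 * → l++
[1,12] min(15,15)*11=165 best=165 * → r--
[1,11] min(15,16)*10=150 best=165 → l++
[2,11] min(16,16)*9=144 best=165 → r--
[2,10] min(16,6)*8=48 best=165 → r--
[2,9] min(16,2)*7=14 best=165 → r--
[2,8] min(16,5)*6=30 best=165 → r--
[2,7] min(16,10)*5=50 best=165 → r--
[2,6] min(16,13)*4=52 best=165 → r--
[2,5] min(16,3)*3=9 best=165 → r--
[2,4] min(16,15)*2=30 best=165 → r--
[2,3] min(16,18)*1=16 best=165 → l++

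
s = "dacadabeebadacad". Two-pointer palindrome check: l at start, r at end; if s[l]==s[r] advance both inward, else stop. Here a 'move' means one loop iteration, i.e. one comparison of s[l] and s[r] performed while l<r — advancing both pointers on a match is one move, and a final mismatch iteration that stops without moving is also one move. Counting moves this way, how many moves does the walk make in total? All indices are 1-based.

l=1 r=16: 'd'=='d', l++,r--
l=2 r=15: 'a'=='a', l++,r--
l=3 r=14: 'c'=='c', l++,r--
l=4 r=13: 'a'=='a', l++,r--
l=5 r=12: 'd'=='d', l++,r--
l=6 r=11: 'a'=='a', l++,r--
l=7 r=10: 'b'=='b', l++,r--
l=8 r=9: 'e'=='e', l++,r--

8 moves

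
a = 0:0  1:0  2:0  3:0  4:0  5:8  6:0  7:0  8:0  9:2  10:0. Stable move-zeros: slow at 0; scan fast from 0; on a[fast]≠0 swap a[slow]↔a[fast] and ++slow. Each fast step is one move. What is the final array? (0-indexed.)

[8, 2, 0, 0, 0, 0, 0, 0, 0, 0, 0]

slow=0 fast=0: a[fast]=0, fast++
slow=0 fast=1: a[fast]=0, fast++
slow=0 fast=2: a[fast]=0, fast++
slow=0 fast=3: a[fast]=0, fast++
slow=0 fast=4: a[fast]=0, fast++
slow=0 fast=5: a[fast]=8≠0 swap→a[0]=8, slow++,fast++
slow=1 fast=6: a[fast]=0, fast++
slow=1 fast=7: a[fast]=0, fast++
slow=1 fast=8: a[fast]=0, fast++
slow=1 fast=9: a[fast]=2≠0 swap→a[1]=2, slow++,fast++
slow=2 fast=10: a[fast]=0, fast++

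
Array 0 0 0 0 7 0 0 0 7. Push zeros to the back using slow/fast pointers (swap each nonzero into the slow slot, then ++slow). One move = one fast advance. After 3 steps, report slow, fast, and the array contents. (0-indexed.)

(s=0,f=0) a[fast]=0 → fast++
(s=0,f=1) a[fast]=0 → fast++
(s=0,f=2) a[fast]=0 → fast++

slow=0, fast=3, a=[0, 0, 0, 0, 7, 0, 0, 0, 7]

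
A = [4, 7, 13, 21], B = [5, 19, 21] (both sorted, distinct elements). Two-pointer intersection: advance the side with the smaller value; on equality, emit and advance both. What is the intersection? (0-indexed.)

intersection = [21]

[i=0,j=0] 4<5 → i++
[i=1,j=0] 7>5 → j++
[i=1,j=1] 7<19 → i++
[i=2,j=1] 13<19 → i++
[i=3,j=1] 21>19 → j++
[i=3,j=2] 21==21 emit → i++,j++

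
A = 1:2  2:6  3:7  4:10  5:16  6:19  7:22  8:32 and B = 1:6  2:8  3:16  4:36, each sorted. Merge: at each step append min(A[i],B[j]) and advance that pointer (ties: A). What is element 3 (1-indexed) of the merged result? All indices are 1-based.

merged[3] = 6

i=1 j=1: A[i]=2<=B[j]=6 take 2, i++
i=2 j=1: A[i]=6<=B[j]=6 take 6, i++
i=3 j=1: A[i]=7>B[j]=6 take 6, j++
i=3 j=2: A[i]=7<=B[j]=8 take 7, i++
i=4 j=2: A[i]=10>B[j]=8 take 8, j++
i=4 j=3: A[i]=10<=B[j]=16 take 10, i++
i=5 j=3: A[i]=16<=B[j]=16 take 16, i++
i=6 j=3: A[i]=19>B[j]=16 take 16, j++
i=6 j=4: A[i]=19<=B[j]=36 take 19, i++
i=7 j=4: A[i]=22<=B[j]=36 take 22, i++
i=8 j=4: A[i]=32<=B[j]=36 take 32, i++
i=9 j=4: A done, take B[j]=36, j++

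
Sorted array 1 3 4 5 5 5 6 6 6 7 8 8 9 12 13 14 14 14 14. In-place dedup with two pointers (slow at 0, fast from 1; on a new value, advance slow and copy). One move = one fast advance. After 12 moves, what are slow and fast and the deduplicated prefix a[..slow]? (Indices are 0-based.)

slow=7, fast=13, prefix=[1, 3, 4, 5, 6, 7, 8, 9]

(s=0,f=1) a[fast]=3≠a[slow]=1 write a[1]=3 → slow++,fast++
(s=1,f=2) a[fast]=4≠a[slow]=3 write a[2]=4 → slow++,fast++
(s=2,f=3) a[fast]=5≠a[slow]=4 write a[3]=5 → slow++,fast++
(s=3,f=4) a[fast]=5=a[slow] dup → fast++
(s=3,f=5) a[fast]=5=a[slow] dup → fast++
(s=3,f=6) a[fast]=6≠a[slow]=5 write a[4]=6 → slow++,fast++
(s=4,f=7) a[fast]=6=a[slow] dup → fast++
(s=4,f=8) a[fast]=6=a[slow] dup → fast++
(s=4,f=9) a[fast]=7≠a[slow]=6 write a[5]=7 → slow++,fast++
(s=5,f=10) a[fast]=8≠a[slow]=7 write a[6]=8 → slow++,fast++
(s=6,f=11) a[fast]=8=a[slow] dup → fast++
(s=6,f=12) a[fast]=9≠a[slow]=8 write a[7]=9 → slow++,fast++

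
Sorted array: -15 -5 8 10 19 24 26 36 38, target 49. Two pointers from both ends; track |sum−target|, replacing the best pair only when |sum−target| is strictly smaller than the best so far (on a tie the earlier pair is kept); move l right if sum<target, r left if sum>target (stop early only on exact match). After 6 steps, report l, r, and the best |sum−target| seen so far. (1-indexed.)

[1,9] -15+38=23 d=26 * → l++
[2,9] -5+38=33 d=16 * → l++
[3,9] 8+38=46 d=3 * → l++
[4,9] 10+38=48 d=1 * → l++
[5,9] 19+38=57 d=8 → r--
[5,8] 19+36=55 d=6 → r--

l=5, r=7, best |Δ|=1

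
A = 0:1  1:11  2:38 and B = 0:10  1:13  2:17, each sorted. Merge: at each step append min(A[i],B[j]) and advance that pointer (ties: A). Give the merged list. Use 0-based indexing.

[i=0,j=0] A[i]=1<=B[j]=10 take 1 → i++
[i=1,j=0] A[i]=11>B[j]=10 take 10 → j++
[i=1,j=1] A[i]=11<=B[j]=13 take 11 → i++
[i=2,j=1] A[i]=38>B[j]=13 take 13 → j++
[i=2,j=2] A[i]=38>B[j]=17 take 17 → j++
[i=2,j=3] B done, take A[i]=38 → i++

[1, 10, 11, 13, 17, 38]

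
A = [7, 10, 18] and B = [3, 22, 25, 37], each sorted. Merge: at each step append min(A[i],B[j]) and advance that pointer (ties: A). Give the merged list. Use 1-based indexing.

i=1 j=1: A[i]=7>B[j]=3 take 3, j++
i=1 j=2: A[i]=7<=B[j]=22 take 7, i++
i=2 j=2: A[i]=10<=B[j]=22 take 10, i++
i=3 j=2: A[i]=18<=B[j]=22 take 18, i++
i=4 j=2: A done, take B[j]=22, j++
i=4 j=3: A done, take B[j]=25, j++
i=4 j=4: A done, take B[j]=37, j++

[3, 7, 10, 18, 22, 25, 37]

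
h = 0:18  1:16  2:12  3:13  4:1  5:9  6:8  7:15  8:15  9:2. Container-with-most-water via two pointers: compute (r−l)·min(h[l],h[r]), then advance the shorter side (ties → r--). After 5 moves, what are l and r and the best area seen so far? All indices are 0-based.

l=0, r=4, best area=120

l=0 r=9: min(18,2)*9=18 best=18 *, r--
l=0 r=8: min(18,15)*8=120 best=120 *, r--
l=0 r=7: min(18,15)*7=105 best=120, r--
l=0 r=6: min(18,8)*6=48 best=120, r--
l=0 r=5: min(18,9)*5=45 best=120, r--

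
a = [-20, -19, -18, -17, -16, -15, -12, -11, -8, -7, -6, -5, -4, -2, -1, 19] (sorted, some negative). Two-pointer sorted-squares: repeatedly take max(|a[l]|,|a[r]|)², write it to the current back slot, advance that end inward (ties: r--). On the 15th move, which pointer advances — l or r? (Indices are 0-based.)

l=0 r=15: |-20|>|19| out[15]=400, l++
l=1 r=15: |-19|<=|19| out[14]=361, r--
l=1 r=14: |-19|>|-1| out[13]=361, l++
l=2 r=14: |-18|>|-1| out[12]=324, l++
l=3 r=14: |-17|>|-1| out[11]=289, l++
l=4 r=14: |-16|>|-1| out[10]=256, l++
l=5 r=14: |-15|>|-1| out[9]=225, l++
l=6 r=14: |-12|>|-1| out[8]=144, l++
l=7 r=14: |-11|>|-1| out[7]=121, l++
l=8 r=14: |-8|>|-1| out[6]=64, l++
l=9 r=14: |-7|>|-1| out[5]=49, l++
l=10 r=14: |-6|>|-1| out[4]=36, l++
l=11 r=14: |-5|>|-1| out[3]=25, l++
l=12 r=14: |-4|>|-1| out[2]=16, l++
l=13 r=14: |-2|>|-1| out[1]=4, l++

l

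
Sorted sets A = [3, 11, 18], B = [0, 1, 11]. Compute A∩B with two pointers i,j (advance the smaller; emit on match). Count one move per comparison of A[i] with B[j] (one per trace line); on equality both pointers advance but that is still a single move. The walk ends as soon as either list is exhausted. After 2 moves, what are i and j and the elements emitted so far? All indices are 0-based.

i=0, j=2, emitted=[]

[i=0,j=0] 3>0 → j++
[i=0,j=1] 3>1 → j++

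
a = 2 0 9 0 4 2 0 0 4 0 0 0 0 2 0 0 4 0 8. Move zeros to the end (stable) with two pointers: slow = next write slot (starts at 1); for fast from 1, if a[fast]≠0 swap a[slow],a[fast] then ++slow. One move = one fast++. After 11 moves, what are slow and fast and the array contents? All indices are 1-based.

slow=6, fast=12, a=[2, 9, 4, 2, 4, 0, 0, 0, 0, 0, 0, 0, 0, 2, 0, 0, 4, 0, 8]

(s=1,f=1) a[fast]=2≠0 swap→a[1]=2 → slow++,fast++
(s=2,f=2) a[fast]=0 → fast++
(s=2,f=3) a[fast]=9≠0 swap→a[2]=9 → slow++,fast++
(s=3,f=4) a[fast]=0 → fast++
(s=3,f=5) a[fast]=4≠0 swap→a[3]=4 → slow++,fast++
(s=4,f=6) a[fast]=2≠0 swap→a[4]=2 → slow++,fast++
(s=5,f=7) a[fast]=0 → fast++
(s=5,f=8) a[fast]=0 → fast++
(s=5,f=9) a[fast]=4≠0 swap→a[5]=4 → slow++,fast++
(s=6,f=10) a[fast]=0 → fast++
(s=6,f=11) a[fast]=0 → fast++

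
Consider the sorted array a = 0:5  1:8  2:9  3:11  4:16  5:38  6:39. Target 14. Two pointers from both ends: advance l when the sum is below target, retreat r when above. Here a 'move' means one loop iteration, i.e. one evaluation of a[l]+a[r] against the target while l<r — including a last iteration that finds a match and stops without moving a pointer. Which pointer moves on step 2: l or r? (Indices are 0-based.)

[0,6] 5+39=44 >14 → r--
[0,5] 5+38=43 >14 → r--

r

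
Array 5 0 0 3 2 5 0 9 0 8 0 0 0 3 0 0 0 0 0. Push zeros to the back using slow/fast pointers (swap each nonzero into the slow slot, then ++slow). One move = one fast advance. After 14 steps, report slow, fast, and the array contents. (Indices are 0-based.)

slow=7, fast=14, a=[5, 3, 2, 5, 9, 8, 3, 0, 0, 0, 0, 0, 0, 0, 0, 0, 0, 0, 0]

slow=0 fast=0: a[fast]=5≠0 swap→a[0]=5, slow++,fast++
slow=1 fast=1: a[fast]=0, fast++
slow=1 fast=2: a[fast]=0, fast++
slow=1 fast=3: a[fast]=3≠0 swap→a[1]=3, slow++,fast++
slow=2 fast=4: a[fast]=2≠0 swap→a[2]=2, slow++,fast++
slow=3 fast=5: a[fast]=5≠0 swap→a[3]=5, slow++,fast++
slow=4 fast=6: a[fast]=0, fast++
slow=4 fast=7: a[fast]=9≠0 swap→a[4]=9, slow++,fast++
slow=5 fast=8: a[fast]=0, fast++
slow=5 fast=9: a[fast]=8≠0 swap→a[5]=8, slow++,fast++
slow=6 fast=10: a[fast]=0, fast++
slow=6 fast=11: a[fast]=0, fast++
slow=6 fast=12: a[fast]=0, fast++
slow=6 fast=13: a[fast]=3≠0 swap→a[6]=3, slow++,fast++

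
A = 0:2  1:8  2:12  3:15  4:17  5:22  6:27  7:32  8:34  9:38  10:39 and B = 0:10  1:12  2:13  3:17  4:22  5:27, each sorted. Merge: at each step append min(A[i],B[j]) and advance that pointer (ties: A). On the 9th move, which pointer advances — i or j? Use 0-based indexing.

j

[i=0,j=0] A[i]=2<=B[j]=10 take 2 → i++
[i=1,j=0] A[i]=8<=B[j]=10 take 8 → i++
[i=2,j=0] A[i]=12>B[j]=10 take 10 → j++
[i=2,j=1] A[i]=12<=B[j]=12 take 12 → i++
[i=3,j=1] A[i]=15>B[j]=12 take 12 → j++
[i=3,j=2] A[i]=15>B[j]=13 take 13 → j++
[i=3,j=3] A[i]=15<=B[j]=17 take 15 → i++
[i=4,j=3] A[i]=17<=B[j]=17 take 17 → i++
[i=5,j=3] A[i]=22>B[j]=17 take 17 → j++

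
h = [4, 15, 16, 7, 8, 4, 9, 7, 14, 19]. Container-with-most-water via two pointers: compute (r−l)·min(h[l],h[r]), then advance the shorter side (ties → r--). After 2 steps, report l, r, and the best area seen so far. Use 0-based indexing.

[0,9] min(4,19)*9=36 best=36 * → l++
[1,9] min(15,19)*8=120 best=120 * → l++

l=2, r=9, best area=120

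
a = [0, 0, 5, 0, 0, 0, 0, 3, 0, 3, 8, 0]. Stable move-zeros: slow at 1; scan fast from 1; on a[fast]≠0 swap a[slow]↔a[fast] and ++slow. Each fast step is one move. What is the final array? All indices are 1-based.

[5, 3, 3, 8, 0, 0, 0, 0, 0, 0, 0, 0]

(s=1,f=1) a[fast]=0 → fast++
(s=1,f=2) a[fast]=0 → fast++
(s=1,f=3) a[fast]=5≠0 swap→a[1]=5 → slow++,fast++
(s=2,f=4) a[fast]=0 → fast++
(s=2,f=5) a[fast]=0 → fast++
(s=2,f=6) a[fast]=0 → fast++
(s=2,f=7) a[fast]=0 → fast++
(s=2,f=8) a[fast]=3≠0 swap→a[2]=3 → slow++,fast++
(s=3,f=9) a[fast]=0 → fast++
(s=3,f=10) a[fast]=3≠0 swap→a[3]=3 → slow++,fast++
(s=4,f=11) a[fast]=8≠0 swap→a[4]=8 → slow++,fast++
(s=5,f=12) a[fast]=0 → fast++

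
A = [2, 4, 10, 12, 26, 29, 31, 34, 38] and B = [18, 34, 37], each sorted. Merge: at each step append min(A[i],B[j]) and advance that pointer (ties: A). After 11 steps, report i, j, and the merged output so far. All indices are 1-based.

i=9, j=4, merged so far=[2, 4, 10, 12, 18, 26, 29, 31, 34, 34, 37]

[i=1,j=1] A[i]=2<=B[j]=18 take 2 → i++
[i=2,j=1] A[i]=4<=B[j]=18 take 4 → i++
[i=3,j=1] A[i]=10<=B[j]=18 take 10 → i++
[i=4,j=1] A[i]=12<=B[j]=18 take 12 → i++
[i=5,j=1] A[i]=26>B[j]=18 take 18 → j++
[i=5,j=2] A[i]=26<=B[j]=34 take 26 → i++
[i=6,j=2] A[i]=29<=B[j]=34 take 29 → i++
[i=7,j=2] A[i]=31<=B[j]=34 take 31 → i++
[i=8,j=2] A[i]=34<=B[j]=34 take 34 → i++
[i=9,j=2] A[i]=38>B[j]=34 take 34 → j++
[i=9,j=3] A[i]=38>B[j]=37 take 37 → j++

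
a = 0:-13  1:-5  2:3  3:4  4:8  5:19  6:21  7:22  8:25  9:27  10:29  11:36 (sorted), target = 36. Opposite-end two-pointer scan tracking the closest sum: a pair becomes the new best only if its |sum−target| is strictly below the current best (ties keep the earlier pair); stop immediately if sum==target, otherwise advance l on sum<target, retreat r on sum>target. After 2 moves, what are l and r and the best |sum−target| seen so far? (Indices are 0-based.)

l=0 r=11: -13+36=23 d=13 *, l++
l=1 r=11: -5+36=31 d=5 *, l++

l=2, r=11, best |Δ|=5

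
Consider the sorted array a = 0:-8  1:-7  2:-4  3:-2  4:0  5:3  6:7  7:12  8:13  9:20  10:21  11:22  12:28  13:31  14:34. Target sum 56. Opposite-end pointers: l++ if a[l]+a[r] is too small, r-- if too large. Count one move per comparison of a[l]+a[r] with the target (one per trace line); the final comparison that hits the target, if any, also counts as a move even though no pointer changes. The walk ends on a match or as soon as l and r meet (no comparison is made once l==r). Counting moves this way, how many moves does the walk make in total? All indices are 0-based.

12 moves

l=0 r=14: -8+34=26 <56, l++
l=1 r=14: -7+34=27 <56, l++
l=2 r=14: -4+34=30 <56, l++
l=3 r=14: -2+34=32 <56, l++
l=4 r=14: 0+34=34 <56, l++
l=5 r=14: 3+34=37 <56, l++
l=6 r=14: 7+34=41 <56, l++
l=7 r=14: 12+34=46 <56, l++
l=8 r=14: 13+34=47 <56, l++
l=9 r=14: 20+34=54 <56, l++
l=10 r=14: 21+34=55 <56, l++
l=11 r=14: 22+34=56, found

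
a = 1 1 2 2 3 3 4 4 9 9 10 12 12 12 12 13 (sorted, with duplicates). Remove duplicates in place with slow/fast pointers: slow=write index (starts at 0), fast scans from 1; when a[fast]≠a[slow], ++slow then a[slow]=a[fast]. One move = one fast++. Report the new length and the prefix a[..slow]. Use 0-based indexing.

(s=0,f=1) a[fast]=1=a[slow] dup → fast++
(s=0,f=2) a[fast]=2≠a[slow]=1 write a[1]=2 → slow++,fast++
(s=1,f=3) a[fast]=2=a[slow] dup → fast++
(s=1,f=4) a[fast]=3≠a[slow]=2 write a[2]=3 → slow++,fast++
(s=2,f=5) a[fast]=3=a[slow] dup → fast++
(s=2,f=6) a[fast]=4≠a[slow]=3 write a[3]=4 → slow++,fast++
(s=3,f=7) a[fast]=4=a[slow] dup → fast++
(s=3,f=8) a[fast]=9≠a[slow]=4 write a[4]=9 → slow++,fast++
(s=4,f=9) a[fast]=9=a[slow] dup → fast++
(s=4,f=10) a[fast]=10≠a[slow]=9 write a[5]=10 → slow++,fast++
(s=5,f=11) a[fast]=12≠a[slow]=10 write a[6]=12 → slow++,fast++
(s=6,f=12) a[fast]=12=a[slow] dup → fast++
(s=6,f=13) a[fast]=12=a[slow] dup → fast++
(s=6,f=14) a[fast]=12=a[slow] dup → fast++
(s=6,f=15) a[fast]=13≠a[slow]=12 write a[7]=13 → slow++,fast++

length 8; prefix = [1, 2, 3, 4, 9, 10, 12, 13]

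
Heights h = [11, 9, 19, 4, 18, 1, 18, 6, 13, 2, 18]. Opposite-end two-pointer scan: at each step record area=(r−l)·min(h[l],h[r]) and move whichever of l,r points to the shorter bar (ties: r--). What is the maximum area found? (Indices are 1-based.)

max area = 144

[1,11] min(11,18)*10=110 best=110 * → l++
[2,11] min(9,18)*9=81 best=110 → l++
[3,11] min(19,18)*8=144 best=144 * → r--
[3,10] min(19,2)*7=14 best=144 → r--
[3,9] min(19,13)*6=78 best=144 → r--
[3,8] min(19,6)*5=30 best=144 → r--
[3,7] min(19,18)*4=72 best=144 → r--
[3,6] min(19,1)*3=3 best=144 → r--
[3,5] min(19,18)*2=36 best=144 → r--
[3,4] min(19,4)*1=4 best=144 → r--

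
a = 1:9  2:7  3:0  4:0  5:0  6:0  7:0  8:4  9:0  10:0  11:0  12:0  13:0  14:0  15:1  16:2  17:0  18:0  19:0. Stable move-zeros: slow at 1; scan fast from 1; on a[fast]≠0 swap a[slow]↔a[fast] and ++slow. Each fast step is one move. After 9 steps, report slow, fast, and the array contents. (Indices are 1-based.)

slow=4, fast=10, a=[9, 7, 4, 0, 0, 0, 0, 0, 0, 0, 0, 0, 0, 0, 1, 2, 0, 0, 0]

(s=1,f=1) a[fast]=9≠0 swap→a[1]=9 → slow++,fast++
(s=2,f=2) a[fast]=7≠0 swap→a[2]=7 → slow++,fast++
(s=3,f=3) a[fast]=0 → fast++
(s=3,f=4) a[fast]=0 → fast++
(s=3,f=5) a[fast]=0 → fast++
(s=3,f=6) a[fast]=0 → fast++
(s=3,f=7) a[fast]=0 → fast++
(s=3,f=8) a[fast]=4≠0 swap→a[3]=4 → slow++,fast++
(s=4,f=9) a[fast]=0 → fast++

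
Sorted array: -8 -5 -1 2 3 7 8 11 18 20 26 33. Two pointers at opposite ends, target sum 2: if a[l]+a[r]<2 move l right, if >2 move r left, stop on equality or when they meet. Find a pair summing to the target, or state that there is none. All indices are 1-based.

(-5, 7)

[1,12] -8+33=25 >2 → r--
[1,11] -8+26=18 >2 → r--
[1,10] -8+20=12 >2 → r--
[1,9] -8+18=10 >2 → r--
[1,8] -8+11=3 >2 → r--
[1,7] -8+8=0 <2 → l++
[2,7] -5+8=3 >2 → r--
[2,6] -5+7=2 → found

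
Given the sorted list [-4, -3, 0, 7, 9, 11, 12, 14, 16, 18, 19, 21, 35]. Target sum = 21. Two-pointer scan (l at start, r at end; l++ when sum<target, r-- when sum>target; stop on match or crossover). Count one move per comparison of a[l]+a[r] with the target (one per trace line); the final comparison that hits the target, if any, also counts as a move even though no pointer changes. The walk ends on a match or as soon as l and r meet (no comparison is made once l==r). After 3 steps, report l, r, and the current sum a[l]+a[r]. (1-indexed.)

l=1 r=13: -4+35=31 >21, r--
l=1 r=12: -4+21=17 <21, l++
l=2 r=12: -3+21=18 <21, l++

l=3, r=12, sum=21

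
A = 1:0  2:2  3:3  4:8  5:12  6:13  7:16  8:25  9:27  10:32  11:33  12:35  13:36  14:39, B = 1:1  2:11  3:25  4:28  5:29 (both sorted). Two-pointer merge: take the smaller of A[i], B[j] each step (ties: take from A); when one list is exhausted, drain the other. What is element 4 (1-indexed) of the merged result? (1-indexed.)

merged[4] = 3

[i=1,j=1] A[i]=0<=B[j]=1 take 0 → i++
[i=2,j=1] A[i]=2>B[j]=1 take 1 → j++
[i=2,j=2] A[i]=2<=B[j]=11 take 2 → i++
[i=3,j=2] A[i]=3<=B[j]=11 take 3 → i++
[i=4,j=2] A[i]=8<=B[j]=11 take 8 → i++
[i=5,j=2] A[i]=12>B[j]=11 take 11 → j++
[i=5,j=3] A[i]=12<=B[j]=25 take 12 → i++
[i=6,j=3] A[i]=13<=B[j]=25 take 13 → i++
[i=7,j=3] A[i]=16<=B[j]=25 take 16 → i++
[i=8,j=3] A[i]=25<=B[j]=25 take 25 → i++
[i=9,j=3] A[i]=27>B[j]=25 take 25 → j++
[i=9,j=4] A[i]=27<=B[j]=28 take 27 → i++
[i=10,j=4] A[i]=32>B[j]=28 take 28 → j++
[i=10,j=5] A[i]=32>B[j]=29 take 29 → j++
[i=10,j=6] B done, take A[i]=32 → i++
[i=11,j=6] B done, take A[i]=33 → i++
[i=12,j=6] B done, take A[i]=35 → i++
[i=13,j=6] B done, take A[i]=36 → i++
[i=14,j=6] B done, take A[i]=39 → i++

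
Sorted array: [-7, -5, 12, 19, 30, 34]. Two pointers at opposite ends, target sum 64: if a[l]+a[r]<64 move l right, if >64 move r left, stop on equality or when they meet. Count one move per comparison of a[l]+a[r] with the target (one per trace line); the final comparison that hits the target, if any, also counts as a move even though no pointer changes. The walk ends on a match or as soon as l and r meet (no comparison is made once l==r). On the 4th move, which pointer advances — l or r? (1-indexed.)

l

[1,6] -7+34=27 <64 → l++
[2,6] -5+34=29 <64 → l++
[3,6] 12+34=46 <64 → l++
[4,6] 19+34=53 <64 → l++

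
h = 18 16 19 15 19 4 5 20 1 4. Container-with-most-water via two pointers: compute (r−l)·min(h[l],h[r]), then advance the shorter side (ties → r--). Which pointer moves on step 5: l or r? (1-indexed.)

[1,10] min(18,4)*9=36 best=36 * → r--
[1,9] min(18,1)*8=8 best=36 → r--
[1,8] min(18,20)*7=126 best=126 * → l++
[2,8] min(16,20)*6=96 best=126 → l++
[3,8] min(19,20)*5=95 best=126 → l++

l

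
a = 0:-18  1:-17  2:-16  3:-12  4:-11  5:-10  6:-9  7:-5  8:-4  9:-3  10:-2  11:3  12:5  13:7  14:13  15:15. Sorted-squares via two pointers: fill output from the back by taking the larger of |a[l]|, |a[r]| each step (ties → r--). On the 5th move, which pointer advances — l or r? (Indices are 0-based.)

r

[0,15] |-18|>|15| out[15]=324 → l++
[1,15] |-17|>|15| out[14]=289 → l++
[2,15] |-16|>|15| out[13]=256 → l++
[3,15] |-12|<=|15| out[12]=225 → r--
[3,14] |-12|<=|13| out[11]=169 → r--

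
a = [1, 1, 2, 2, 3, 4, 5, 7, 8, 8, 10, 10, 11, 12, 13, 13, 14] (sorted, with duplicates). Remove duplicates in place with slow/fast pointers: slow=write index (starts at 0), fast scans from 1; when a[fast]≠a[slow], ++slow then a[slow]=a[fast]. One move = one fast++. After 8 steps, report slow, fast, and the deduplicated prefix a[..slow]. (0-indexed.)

(s=0,f=1) a[fast]=1=a[slow] dup → fast++
(s=0,f=2) a[fast]=2≠a[slow]=1 write a[1]=2 → slow++,fast++
(s=1,f=3) a[fast]=2=a[slow] dup → fast++
(s=1,f=4) a[fast]=3≠a[slow]=2 write a[2]=3 → slow++,fast++
(s=2,f=5) a[fast]=4≠a[slow]=3 write a[3]=4 → slow++,fast++
(s=3,f=6) a[fast]=5≠a[slow]=4 write a[4]=5 → slow++,fast++
(s=4,f=7) a[fast]=7≠a[slow]=5 write a[5]=7 → slow++,fast++
(s=5,f=8) a[fast]=8≠a[slow]=7 write a[6]=8 → slow++,fast++

slow=6, fast=9, prefix=[1, 2, 3, 4, 5, 7, 8]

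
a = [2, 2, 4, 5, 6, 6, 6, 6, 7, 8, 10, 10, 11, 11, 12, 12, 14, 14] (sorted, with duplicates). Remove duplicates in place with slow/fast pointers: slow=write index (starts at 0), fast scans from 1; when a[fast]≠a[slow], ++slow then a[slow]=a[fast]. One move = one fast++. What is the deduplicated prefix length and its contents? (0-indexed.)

length 10; prefix = [2, 4, 5, 6, 7, 8, 10, 11, 12, 14]

(s=0,f=1) a[fast]=2=a[slow] dup → fast++
(s=0,f=2) a[fast]=4≠a[slow]=2 write a[1]=4 → slow++,fast++
(s=1,f=3) a[fast]=5≠a[slow]=4 write a[2]=5 → slow++,fast++
(s=2,f=4) a[fast]=6≠a[slow]=5 write a[3]=6 → slow++,fast++
(s=3,f=5) a[fast]=6=a[slow] dup → fast++
(s=3,f=6) a[fast]=6=a[slow] dup → fast++
(s=3,f=7) a[fast]=6=a[slow] dup → fast++
(s=3,f=8) a[fast]=7≠a[slow]=6 write a[4]=7 → slow++,fast++
(s=4,f=9) a[fast]=8≠a[slow]=7 write a[5]=8 → slow++,fast++
(s=5,f=10) a[fast]=10≠a[slow]=8 write a[6]=10 → slow++,fast++
(s=6,f=11) a[fast]=10=a[slow] dup → fast++
(s=6,f=12) a[fast]=11≠a[slow]=10 write a[7]=11 → slow++,fast++
(s=7,f=13) a[fast]=11=a[slow] dup → fast++
(s=7,f=14) a[fast]=12≠a[slow]=11 write a[8]=12 → slow++,fast++
(s=8,f=15) a[fast]=12=a[slow] dup → fast++
(s=8,f=16) a[fast]=14≠a[slow]=12 write a[9]=14 → slow++,fast++
(s=9,f=17) a[fast]=14=a[slow] dup → fast++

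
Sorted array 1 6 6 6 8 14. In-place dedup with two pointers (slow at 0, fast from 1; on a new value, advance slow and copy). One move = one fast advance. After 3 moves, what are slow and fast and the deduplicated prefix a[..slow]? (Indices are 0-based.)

slow=0 fast=1: a[fast]=6≠a[slow]=1 write a[1]=6, slow++,fast++
slow=1 fast=2: a[fast]=6=a[slow] dup, fast++
slow=1 fast=3: a[fast]=6=a[slow] dup, fast++

slow=1, fast=4, prefix=[1, 6]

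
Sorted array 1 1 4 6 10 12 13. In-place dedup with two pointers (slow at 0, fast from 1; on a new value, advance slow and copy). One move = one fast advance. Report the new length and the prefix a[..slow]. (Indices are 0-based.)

length 6; prefix = [1, 4, 6, 10, 12, 13]

slow=0 fast=1: a[fast]=1=a[slow] dup, fast++
slow=0 fast=2: a[fast]=4≠a[slow]=1 write a[1]=4, slow++,fast++
slow=1 fast=3: a[fast]=6≠a[slow]=4 write a[2]=6, slow++,fast++
slow=2 fast=4: a[fast]=10≠a[slow]=6 write a[3]=10, slow++,fast++
slow=3 fast=5: a[fast]=12≠a[slow]=10 write a[4]=12, slow++,fast++
slow=4 fast=6: a[fast]=13≠a[slow]=12 write a[5]=13, slow++,fast++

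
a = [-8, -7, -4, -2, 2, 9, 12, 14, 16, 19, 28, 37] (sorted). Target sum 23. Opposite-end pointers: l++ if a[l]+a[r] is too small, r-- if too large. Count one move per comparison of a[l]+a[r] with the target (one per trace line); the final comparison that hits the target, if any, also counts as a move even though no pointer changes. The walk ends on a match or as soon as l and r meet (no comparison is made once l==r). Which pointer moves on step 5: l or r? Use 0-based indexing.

[0,11] -8+37=29 >23 → r--
[0,10] -8+28=20 <23 → l++
[1,10] -7+28=21 <23 → l++
[2,10] -4+28=24 >23 → r--
[2,9] -4+19=15 <23 → l++

l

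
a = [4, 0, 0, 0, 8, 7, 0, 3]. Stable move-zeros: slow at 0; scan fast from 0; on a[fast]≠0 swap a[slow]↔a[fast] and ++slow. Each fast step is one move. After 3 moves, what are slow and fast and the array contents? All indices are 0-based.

(s=0,f=0) a[fast]=4≠0 swap→a[0]=4 → slow++,fast++
(s=1,f=1) a[fast]=0 → fast++
(s=1,f=2) a[fast]=0 → fast++

slow=1, fast=3, a=[4, 0, 0, 0, 8, 7, 0, 3]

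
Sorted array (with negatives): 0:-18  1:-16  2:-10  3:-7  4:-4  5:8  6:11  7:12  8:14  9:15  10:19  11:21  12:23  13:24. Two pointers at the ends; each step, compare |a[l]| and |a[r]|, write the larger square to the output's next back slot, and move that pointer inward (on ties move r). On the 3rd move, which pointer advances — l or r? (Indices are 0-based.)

l=0 r=13: |-18|<=|24| out[13]=576, r--
l=0 r=12: |-18|<=|23| out[12]=529, r--
l=0 r=11: |-18|<=|21| out[11]=441, r--

r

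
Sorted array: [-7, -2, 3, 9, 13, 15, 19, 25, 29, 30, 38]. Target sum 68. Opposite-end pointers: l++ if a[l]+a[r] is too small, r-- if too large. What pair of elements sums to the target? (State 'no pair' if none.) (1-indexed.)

[1,11] -7+38=31 <68 → l++
[2,11] -2+38=36 <68 → l++
[3,11] 3+38=41 <68 → l++
[4,11] 9+38=47 <68 → l++
[5,11] 13+38=51 <68 → l++
[6,11] 15+38=53 <68 → l++
[7,11] 19+38=57 <68 → l++
[8,11] 25+38=63 <68 → l++
[9,11] 29+38=67 <68 → l++
[10,11] 30+38=68 → found

(30, 38)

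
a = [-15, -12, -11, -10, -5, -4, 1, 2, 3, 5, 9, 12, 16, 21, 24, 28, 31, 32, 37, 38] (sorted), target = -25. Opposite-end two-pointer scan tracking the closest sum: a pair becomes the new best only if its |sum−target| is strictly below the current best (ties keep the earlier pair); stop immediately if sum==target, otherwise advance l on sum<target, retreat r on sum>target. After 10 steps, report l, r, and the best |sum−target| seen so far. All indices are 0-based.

l=0, r=9, best |Δ|=19

[0,19] -15+38=23 d=48 * → r--
[0,18] -15+37=22 d=47 * → r--
[0,17] -15+32=17 d=42 * → r--
[0,16] -15+31=16 d=41 * → r--
[0,15] -15+28=13 d=38 * → r--
[0,14] -15+24=9 d=34 * → r--
[0,13] -15+21=6 d=31 * → r--
[0,12] -15+16=1 d=26 * → r--
[0,11] -15+12=-3 d=22 * → r--
[0,10] -15+9=-6 d=19 * → r--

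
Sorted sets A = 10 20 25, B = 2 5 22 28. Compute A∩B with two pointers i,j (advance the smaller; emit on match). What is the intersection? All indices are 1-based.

intersection = []

i=1 j=1: 10>2, j++
i=1 j=2: 10>5, j++
i=1 j=3: 10<22, i++
i=2 j=3: 20<22, i++
i=3 j=3: 25>22, j++
i=3 j=4: 25<28, i++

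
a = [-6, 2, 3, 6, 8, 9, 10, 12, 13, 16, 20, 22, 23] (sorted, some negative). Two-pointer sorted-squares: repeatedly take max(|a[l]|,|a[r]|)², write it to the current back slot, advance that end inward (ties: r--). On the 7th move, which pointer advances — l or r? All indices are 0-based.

r

l=0 r=12: |-6|<=|23| out[12]=529, r--
l=0 r=11: |-6|<=|22| out[11]=484, r--
l=0 r=10: |-6|<=|20| out[10]=400, r--
l=0 r=9: |-6|<=|16| out[9]=256, r--
l=0 r=8: |-6|<=|13| out[8]=169, r--
l=0 r=7: |-6|<=|12| out[7]=144, r--
l=0 r=6: |-6|<=|10| out[6]=100, r--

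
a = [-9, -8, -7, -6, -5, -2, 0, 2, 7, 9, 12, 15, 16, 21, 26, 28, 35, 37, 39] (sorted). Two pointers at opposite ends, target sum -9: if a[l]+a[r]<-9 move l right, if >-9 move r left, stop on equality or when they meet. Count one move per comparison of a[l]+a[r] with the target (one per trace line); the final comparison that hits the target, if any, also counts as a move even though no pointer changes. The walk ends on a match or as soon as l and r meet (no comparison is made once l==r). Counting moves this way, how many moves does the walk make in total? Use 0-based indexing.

13 moves

[0,18] -9+39=30 >-9 → r--
[0,17] -9+37=28 >-9 → r--
[0,16] -9+35=26 >-9 → r--
[0,15] -9+28=19 >-9 → r--
[0,14] -9+26=17 >-9 → r--
[0,13] -9+21=12 >-9 → r--
[0,12] -9+16=7 >-9 → r--
[0,11] -9+15=6 >-9 → r--
[0,10] -9+12=3 >-9 → r--
[0,9] -9+9=0 >-9 → r--
[0,8] -9+7=-2 >-9 → r--
[0,7] -9+2=-7 >-9 → r--
[0,6] -9+0=-9 → found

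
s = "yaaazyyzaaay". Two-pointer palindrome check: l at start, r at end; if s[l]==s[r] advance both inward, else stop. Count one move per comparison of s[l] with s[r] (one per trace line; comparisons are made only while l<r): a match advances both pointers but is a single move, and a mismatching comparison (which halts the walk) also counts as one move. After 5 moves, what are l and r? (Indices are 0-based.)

l=5, r=6

l=0 r=11: 'y'=='y', l++,r--
l=1 r=10: 'a'=='a', l++,r--
l=2 r=9: 'a'=='a', l++,r--
l=3 r=8: 'a'=='a', l++,r--
l=4 r=7: 'z'=='z', l++,r--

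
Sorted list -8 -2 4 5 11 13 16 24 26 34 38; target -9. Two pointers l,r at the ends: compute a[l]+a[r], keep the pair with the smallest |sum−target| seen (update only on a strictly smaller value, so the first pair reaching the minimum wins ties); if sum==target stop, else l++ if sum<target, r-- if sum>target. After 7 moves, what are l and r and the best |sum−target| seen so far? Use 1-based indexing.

l=1, r=4, best |Δ|=12

[1,11] -8+38=30 d=39 * → r--
[1,10] -8+34=26 d=35 * → r--
[1,9] -8+26=18 d=27 * → r--
[1,8] -8+24=16 d=25 * → r--
[1,7] -8+16=8 d=17 * → r--
[1,6] -8+13=5 d=14 * → r--
[1,5] -8+11=3 d=12 * → r--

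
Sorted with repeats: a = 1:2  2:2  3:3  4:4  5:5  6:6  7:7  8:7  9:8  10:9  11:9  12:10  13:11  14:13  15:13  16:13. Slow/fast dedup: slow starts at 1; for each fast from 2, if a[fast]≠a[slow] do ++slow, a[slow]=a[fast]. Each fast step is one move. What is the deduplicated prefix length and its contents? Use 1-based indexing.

slow=1 fast=2: a[fast]=2=a[slow] dup, fast++
slow=1 fast=3: a[fast]=3≠a[slow]=2 write a[2]=3, slow++,fast++
slow=2 fast=4: a[fast]=4≠a[slow]=3 write a[3]=4, slow++,fast++
slow=3 fast=5: a[fast]=5≠a[slow]=4 write a[4]=5, slow++,fast++
slow=4 fast=6: a[fast]=6≠a[slow]=5 write a[5]=6, slow++,fast++
slow=5 fast=7: a[fast]=7≠a[slow]=6 write a[6]=7, slow++,fast++
slow=6 fast=8: a[fast]=7=a[slow] dup, fast++
slow=6 fast=9: a[fast]=8≠a[slow]=7 write a[7]=8, slow++,fast++
slow=7 fast=10: a[fast]=9≠a[slow]=8 write a[8]=9, slow++,fast++
slow=8 fast=11: a[fast]=9=a[slow] dup, fast++
slow=8 fast=12: a[fast]=10≠a[slow]=9 write a[9]=10, slow++,fast++
slow=9 fast=13: a[fast]=11≠a[slow]=10 write a[10]=11, slow++,fast++
slow=10 fast=14: a[fast]=13≠a[slow]=11 write a[11]=13, slow++,fast++
slow=11 fast=15: a[fast]=13=a[slow] dup, fast++
slow=11 fast=16: a[fast]=13=a[slow] dup, fast++

length 11; prefix = [2, 3, 4, 5, 6, 7, 8, 9, 10, 11, 13]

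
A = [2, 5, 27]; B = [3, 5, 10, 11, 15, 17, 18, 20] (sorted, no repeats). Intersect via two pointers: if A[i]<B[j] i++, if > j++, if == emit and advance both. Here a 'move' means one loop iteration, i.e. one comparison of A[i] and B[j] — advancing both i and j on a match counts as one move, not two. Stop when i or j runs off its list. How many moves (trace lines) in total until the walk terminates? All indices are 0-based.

i=0 j=0: 2<3, i++
i=1 j=0: 5>3, j++
i=1 j=1: 5==5 emit, i++,j++
i=2 j=2: 27>10, j++
i=2 j=3: 27>11, j++
i=2 j=4: 27>15, j++
i=2 j=5: 27>17, j++
i=2 j=6: 27>18, j++
i=2 j=7: 27>20, j++

9 moves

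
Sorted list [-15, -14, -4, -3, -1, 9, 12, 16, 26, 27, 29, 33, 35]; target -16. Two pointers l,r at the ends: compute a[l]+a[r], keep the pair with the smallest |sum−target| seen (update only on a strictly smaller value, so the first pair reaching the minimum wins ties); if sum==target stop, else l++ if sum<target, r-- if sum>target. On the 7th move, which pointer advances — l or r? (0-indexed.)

r

l=0 r=12: -15+35=20 d=36 *, r--
l=0 r=11: -15+33=18 d=34 *, r--
l=0 r=10: -15+29=14 d=30 *, r--
l=0 r=9: -15+27=12 d=28 *, r--
l=0 r=8: -15+26=11 d=27 *, r--
l=0 r=7: -15+16=1 d=17 *, r--
l=0 r=6: -15+12=-3 d=13 *, r--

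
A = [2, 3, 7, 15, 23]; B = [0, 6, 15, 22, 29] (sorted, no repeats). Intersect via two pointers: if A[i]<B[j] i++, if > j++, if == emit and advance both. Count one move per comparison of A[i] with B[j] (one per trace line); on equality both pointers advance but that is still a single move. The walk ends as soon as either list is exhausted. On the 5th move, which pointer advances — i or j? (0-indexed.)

i

i=0 j=0: 2>0, j++
i=0 j=1: 2<6, i++
i=1 j=1: 3<6, i++
i=2 j=1: 7>6, j++
i=2 j=2: 7<15, i++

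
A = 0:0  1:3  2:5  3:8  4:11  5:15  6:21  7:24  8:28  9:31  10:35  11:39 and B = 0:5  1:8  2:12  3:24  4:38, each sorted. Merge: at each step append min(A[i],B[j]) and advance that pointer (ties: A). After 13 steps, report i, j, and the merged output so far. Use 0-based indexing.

i=0 j=0: A[i]=0<=B[j]=5 take 0, i++
i=1 j=0: A[i]=3<=B[j]=5 take 3, i++
i=2 j=0: A[i]=5<=B[j]=5 take 5, i++
i=3 j=0: A[i]=8>B[j]=5 take 5, j++
i=3 j=1: A[i]=8<=B[j]=8 take 8, i++
i=4 j=1: A[i]=11>B[j]=8 take 8, j++
i=4 j=2: A[i]=11<=B[j]=12 take 11, i++
i=5 j=2: A[i]=15>B[j]=12 take 12, j++
i=5 j=3: A[i]=15<=B[j]=24 take 15, i++
i=6 j=3: A[i]=21<=B[j]=24 take 21, i++
i=7 j=3: A[i]=24<=B[j]=24 take 24, i++
i=8 j=3: A[i]=28>B[j]=24 take 24, j++
i=8 j=4: A[i]=28<=B[j]=38 take 28, i++

i=9, j=4, merged so far=[0, 3, 5, 5, 8, 8, 11, 12, 15, 21, 24, 24, 28]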